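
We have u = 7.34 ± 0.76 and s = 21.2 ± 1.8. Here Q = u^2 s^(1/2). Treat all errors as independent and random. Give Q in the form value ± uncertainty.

Each factor contributes (exponent × relative error)² to (δQ/Q)²:
  (2·δu/u)² = (2×0.104)² = 0.0429;  (½·δs/s)² = (0.5×0.0849)² = 0.00180
δQ/Q = √(0.0447) = 0.211
Q = 248, so δQ = 0.211 × 248 = 52.4.

248 ± 52.4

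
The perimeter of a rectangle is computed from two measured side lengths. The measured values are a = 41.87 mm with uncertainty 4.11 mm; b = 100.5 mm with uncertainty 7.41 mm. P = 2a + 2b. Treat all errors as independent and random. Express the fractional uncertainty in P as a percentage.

Each term contributes (cᵢ δxᵢ)² to (δP)²:
  (2·δa)² = 67.6;  (2·δb)² = 220
δP = √(287) = 16.9 mm
P = 284.7 mm, so δP/P = 16.9/284.7 = 0.0595.

5.95%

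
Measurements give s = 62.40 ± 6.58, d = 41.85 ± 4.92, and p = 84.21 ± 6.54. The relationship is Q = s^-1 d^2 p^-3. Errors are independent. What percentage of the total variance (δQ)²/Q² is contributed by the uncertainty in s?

(δQ/Q)² = (-1·δs/s)² + (2·δd/d)² + (-3·δp/p)²
  s term: (-1×0.105)² = 0.0111
  d term: (2×0.118)² = 0.0553
  p term: (-3×0.0777)² = 0.0543
Total = 0.121. Share from s = 0.0111/0.121 = 0.0921.

9.21%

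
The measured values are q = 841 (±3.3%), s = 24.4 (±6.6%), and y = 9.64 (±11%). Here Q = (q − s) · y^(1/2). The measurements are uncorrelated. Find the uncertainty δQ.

164

Let u = q − s = 817. δu = √(δq² + δs²) = √(770 + 2.59) = 27.8, so δu/u = 0.0340.
Q is then a monomial in u, y:
δQ/Q = √((δu/u)² + (½·δy/y)²) = √(0.00116 + 0.00302) = 0.0647
Q = 2540, so δQ = 0.0647 × 2540 = 164.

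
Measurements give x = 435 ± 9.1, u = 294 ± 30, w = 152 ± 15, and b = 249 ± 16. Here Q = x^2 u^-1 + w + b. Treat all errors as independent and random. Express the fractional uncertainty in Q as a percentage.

Let p = x^2·u^-1 = 644. δp/p = √((2·δx/x)² + (-1·δu/u)²) = √(0.00175 + 0.0104) = 0.110, so δp = 71.0.
Q = p + w + b: δQ = √(δp² + δw² + δb²) = √(5040 + 225 + 256) = 74.3
Q = 1040, so δQ/Q = 74.3/1040 = 0.0711.

7.11%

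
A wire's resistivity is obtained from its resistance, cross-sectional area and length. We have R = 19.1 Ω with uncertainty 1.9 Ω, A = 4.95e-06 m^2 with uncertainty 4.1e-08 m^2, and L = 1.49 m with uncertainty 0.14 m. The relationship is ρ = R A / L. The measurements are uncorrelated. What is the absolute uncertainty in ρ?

For a monomial ρ ∝ R, A, L^-1, fractional errors add in quadrature:
  (1·δR/R)² = (1×0.0995)² = 0.00990;  (1·δA/A)² = (1×0.00828)² = 6.86e-05;  (-1·δL/L)² = (-1×0.0940)² = 0.00883
δρ/ρ = √(0.0188) = 0.137
ρ = 6.35e-05 Ω·m, so δρ = 0.137 × 6.35e-05 = 8.7e-06 Ω·m.

8.7e-06 Ω·m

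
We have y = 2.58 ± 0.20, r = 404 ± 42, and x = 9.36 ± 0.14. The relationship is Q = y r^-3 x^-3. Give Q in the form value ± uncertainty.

(4.77 ± 1.55) × 10^-11

Each factor contributes (exponent × relative error)² to (δQ/Q)²:
  (1·δy/y)² = (1×0.0775)² = 0.00601;  (-3·δr/r)² = (-3×0.104)² = 0.0973;  (-3·δx/x)² = (-3×0.0150)² = 0.00201
δQ/Q = √(0.105) = 0.324
Q = 4.77e-11, so δQ = 0.324 × 4.77e-11 = 1.55e-11.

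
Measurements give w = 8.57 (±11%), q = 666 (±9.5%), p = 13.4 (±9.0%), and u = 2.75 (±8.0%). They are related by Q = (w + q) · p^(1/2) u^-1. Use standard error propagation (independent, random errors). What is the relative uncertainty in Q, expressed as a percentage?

Let h = w + q = 675. δh = √(δw² + δq²) = √(0.889 + 4000) = 63.3, so δh/h = 0.0938.
Q is then a monomial in h, p, u:
δQ/Q = √((δh/h)² + (½·δp/p)² + (-1·δu/u)²) = √(0.00880 + 0.00202 + 0.00640) = 0.131

13.1%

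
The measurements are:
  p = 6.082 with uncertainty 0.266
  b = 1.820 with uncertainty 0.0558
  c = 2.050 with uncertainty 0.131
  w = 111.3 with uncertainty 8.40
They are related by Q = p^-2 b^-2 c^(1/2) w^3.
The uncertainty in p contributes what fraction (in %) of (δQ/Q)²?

12.0%

(δQ/Q)² = (-2·δp/p)² + (-2·δb/b)² + (½·δc/c)² + (3·δw/w)²
  p term: (-2×0.0437)² = 0.00765
  b term: (-2×0.0307)² = 0.00376
  c term: (0.5×0.0639)² = 0.00102
  w term: (3×0.0755)² = 0.0513
Total = 0.0637. Share from p = 0.00765/0.0637 = 0.120.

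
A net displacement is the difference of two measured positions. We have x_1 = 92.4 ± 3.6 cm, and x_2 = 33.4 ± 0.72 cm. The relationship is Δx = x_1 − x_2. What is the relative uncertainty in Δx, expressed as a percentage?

Absolute uncertainties add in quadrature for a linear combination:
  (δx_1)² = 13.0;  (δx_2)² = 0.518
δΔx = √(13.5) = 3.67 cm
Δx = 59.0 cm, so δΔx/Δx = 3.67/59.0 = 0.0622.

6.22%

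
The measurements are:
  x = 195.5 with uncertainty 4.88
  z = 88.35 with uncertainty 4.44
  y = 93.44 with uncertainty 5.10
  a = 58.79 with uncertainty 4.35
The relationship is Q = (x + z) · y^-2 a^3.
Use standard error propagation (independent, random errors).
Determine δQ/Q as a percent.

Let u = x + z = 283.9. δu = √(δx² + δz²) = √(23.8 + 19.7) = 6.60, so δu/u = 0.0232.
Q is then a monomial in u, y, a:
δQ/Q = √((δu/u)² + (-2·δy/y)² + (3·δa/a)²) = √(0.000540 + 0.0119 + 0.0493) = 0.248

24.8%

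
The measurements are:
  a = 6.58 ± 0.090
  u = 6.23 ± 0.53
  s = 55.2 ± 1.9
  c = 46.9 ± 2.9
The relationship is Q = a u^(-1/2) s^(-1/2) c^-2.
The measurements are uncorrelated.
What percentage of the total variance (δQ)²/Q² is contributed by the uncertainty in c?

(δQ/Q)² = (1·δa/a)² + (−½·δu/u)² + (−½·δs/s)² + (-2·δc/c)²
  a term: (1×0.0137)² = 0.000187
  u term: (-0.5×0.0851)² = 0.00181
  s term: (-0.5×0.0344)² = 0.000296
  c term: (-2×0.0618)² = 0.0153
Total = 0.0176. Share from c = 0.0153/0.0176 = 0.870.

87.0%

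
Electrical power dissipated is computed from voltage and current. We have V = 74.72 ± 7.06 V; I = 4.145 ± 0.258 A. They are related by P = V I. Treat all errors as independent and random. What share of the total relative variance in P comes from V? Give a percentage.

69.7%

(δP/P)² = (1·δV/V)² + (1·δI/I)²
  V term: (1×0.0945)² = 0.00893
  I term: (1×0.0622)² = 0.00387
Total = 0.0128. Share from V = 0.00893/0.0128 = 0.697.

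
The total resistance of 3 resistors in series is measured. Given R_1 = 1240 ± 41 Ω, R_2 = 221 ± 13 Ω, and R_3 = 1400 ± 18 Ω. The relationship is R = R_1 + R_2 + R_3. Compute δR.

46.6 Ω

Absolute uncertainties add in quadrature for a linear combination:
  (δR_1)² = 1680;  (δR_2)² = 169;  (δR_3)² = 324
δR = √(2170) = 46.6 Ω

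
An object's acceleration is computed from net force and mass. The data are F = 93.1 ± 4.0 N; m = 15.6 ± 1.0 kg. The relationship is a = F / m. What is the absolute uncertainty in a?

0.461 m/s^2

Each factor contributes (exponent × relative error)² to (δa/a)²:
  (1·δF/F)² = (1×0.0430)² = 0.00185;  (-1·δm/m)² = (-1×0.0641)² = 0.00411
δa/a = √(0.00596) = 0.0772
a = 5.97 m/s^2, so δa = 0.0772 × 5.97 = 0.461 m/s^2.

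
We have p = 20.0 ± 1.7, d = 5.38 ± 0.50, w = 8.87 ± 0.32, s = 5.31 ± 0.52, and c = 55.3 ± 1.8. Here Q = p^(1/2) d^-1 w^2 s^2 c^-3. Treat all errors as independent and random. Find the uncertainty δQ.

0.00275

For a monomial Q ∝ p^(1/2), d^-1, w^2, s^2, c^-3, fractional errors add in quadrature:
  (½·δp/p)² = (0.5×0.0850)² = 0.00181;  (-1·δd/d)² = (-1×0.0929)² = 0.00864;  (2·δw/w)² = (2×0.0361)² = 0.00521;  (2·δs/s)² = (2×0.0979)² = 0.0384;  (-3·δc/c)² = (-3×0.0325)² = 0.00954
δQ/Q = √(0.0635) = 0.252
Q = 0.0109, so δQ = 0.252 × 0.0109 = 0.00275.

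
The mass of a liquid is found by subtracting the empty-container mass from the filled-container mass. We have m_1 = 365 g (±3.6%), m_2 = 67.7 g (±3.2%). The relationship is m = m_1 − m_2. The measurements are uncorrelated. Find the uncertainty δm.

13.3 g

For a sum/difference, combine absolute errors in quadrature:
  (δm_1)² = 173;  (δm_2)² = 4.69
δm = √(177) = 13.3 g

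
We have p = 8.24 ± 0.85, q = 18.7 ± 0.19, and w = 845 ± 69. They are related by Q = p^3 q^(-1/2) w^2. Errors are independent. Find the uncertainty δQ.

3.23e+07

Since Q is a product/quotient, work with relative uncertainties:
  (3·δp/p)² = (3×0.103)² = 0.0958;  (−½·δq/q)² = (-0.5×0.0102)² = 2.58e-05;  (2·δw/w)² = (2×0.0817)² = 0.0267
δQ/Q = √(0.122) = 0.350
Q = 9.24e+07, so δQ = 0.350 × 9.24e+07 = 3.23e+07.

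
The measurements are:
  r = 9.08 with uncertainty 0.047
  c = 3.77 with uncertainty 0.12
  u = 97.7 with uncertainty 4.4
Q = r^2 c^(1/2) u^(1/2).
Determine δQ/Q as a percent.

2.95%

Products/powers → add relative errors in quadrature, weighted by exponent:
  (2·δr/r)² = (2×0.00518)² = 0.000107;  (½·δc/c)² = (0.5×0.0318)² = 0.000253;  (½·δu/u)² = (0.5×0.0450)² = 0.000507
δQ/Q = √(0.000868) = 0.0295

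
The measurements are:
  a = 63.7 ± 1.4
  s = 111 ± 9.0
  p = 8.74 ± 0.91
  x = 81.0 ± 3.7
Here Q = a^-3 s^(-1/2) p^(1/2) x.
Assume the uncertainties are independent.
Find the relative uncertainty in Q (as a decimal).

0.104

Q is a product of powers, so relative uncertainties combine in quadrature:
  (-3·δa/a)² = (-3×0.0220)² = 0.00435;  (−½·δs/s)² = (-0.5×0.0811)² = 0.00164;  (½·δp/p)² = (0.5×0.104)² = 0.00271;  (1·δx/x)² = (1×0.0457)² = 0.00209
δQ/Q = √(0.0108) = 0.104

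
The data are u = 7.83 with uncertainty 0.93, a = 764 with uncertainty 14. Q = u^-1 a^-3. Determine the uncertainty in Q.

For a monomial Q ∝ u^-1, a^-3, fractional errors add in quadrature:
  (-1·δu/u)² = (-1×0.119)² = 0.0141;  (-3·δa/a)² = (-3×0.0183)² = 0.00302
δQ/Q = √(0.0171) = 0.131
Q = 2.86e-10, so δQ = 0.131 × 2.86e-10 = 3.75e-11.

3.75e-11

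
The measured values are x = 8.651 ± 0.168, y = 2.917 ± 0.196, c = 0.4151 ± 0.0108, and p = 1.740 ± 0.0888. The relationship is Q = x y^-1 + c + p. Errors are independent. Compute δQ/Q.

Let w = x·y^-1 = 2.966. δw/w = √((1·δx/x)² + (-1·δy/y)²) = √(0.000377 + 0.00451) = 0.0699, so δw = 0.207.
Q = w + c + p: δQ = √(δw² + δc² + δp²) = √(0.0430 + 0.000117 + 0.00789) = 0.226
Q = 5.121, so δQ/Q = 0.226/5.121 = 0.0441.

0.0441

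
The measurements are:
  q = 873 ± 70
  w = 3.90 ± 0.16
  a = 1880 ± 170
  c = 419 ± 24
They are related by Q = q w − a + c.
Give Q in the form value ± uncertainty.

1940 ± 351

Let p = q·w = 3400. δp/p = √((1·δq/q)² + (1·δw/w)²) = √(0.00643 + 0.00168) = 0.0901, so δp = 307.
Q = p − a + c: δQ = √(δp² + δa² + δc²) = √(94000 + 28900 + 576) = 351
Q = 1940.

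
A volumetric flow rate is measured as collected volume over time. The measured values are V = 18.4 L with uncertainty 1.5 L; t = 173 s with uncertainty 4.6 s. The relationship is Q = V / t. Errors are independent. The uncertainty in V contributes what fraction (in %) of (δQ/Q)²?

(δQ/Q)² = (1·δV/V)² + (-1·δt/t)²
  V term: (1×0.0815)² = 0.00665
  t term: (-1×0.0266)² = 0.000707
Total = 0.00735. Share from V = 0.00665/0.00735 = 0.904.

90.4%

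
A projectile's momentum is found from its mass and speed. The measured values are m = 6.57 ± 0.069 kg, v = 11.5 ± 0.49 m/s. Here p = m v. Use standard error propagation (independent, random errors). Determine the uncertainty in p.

Since p is a product/quotient, work with relative uncertainties:
  (1·δm/m)² = (1×0.0105)² = 0.000110;  (1·δv/v)² = (1×0.0426)² = 0.00182
δp/p = √(0.00193) = 0.0439
p = 75.6 kg·m/s, so δp = 0.0439 × 75.6 = 3.32 kg·m/s.

3.32 kg·m/s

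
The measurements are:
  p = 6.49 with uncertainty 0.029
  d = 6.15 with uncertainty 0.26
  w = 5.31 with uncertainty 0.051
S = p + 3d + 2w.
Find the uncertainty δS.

For a sum/difference, combine absolute errors in quadrature:
  (δp)² = 0.000841;  (3·δd)² = 0.608;  (2·δw)² = 0.0104
δS = √(0.620) = 0.787

0.787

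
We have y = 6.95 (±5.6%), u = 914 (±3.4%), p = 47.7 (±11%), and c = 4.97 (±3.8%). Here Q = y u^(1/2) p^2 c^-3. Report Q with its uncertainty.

For a monomial Q ∝ y, u^(1/2), p^2, c^-3, fractional errors add in quadrature:
  (1·δy/y)² = (1×0.0560)² = 0.00314;  (½·δu/u)² = (0.5×0.0340)² = 0.000289;  (2·δp/p)² = (2×0.110)² = 0.0484;  (-3·δc/c)² = (-3×0.0380)² = 0.0130
δQ/Q = √(0.0648) = 0.255
Q = 3890, so δQ = 0.255 × 3890 = 991.

3890 ± 991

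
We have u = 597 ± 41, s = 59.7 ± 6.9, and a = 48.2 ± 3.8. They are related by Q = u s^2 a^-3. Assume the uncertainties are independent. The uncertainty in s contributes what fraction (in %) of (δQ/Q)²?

(δQ/Q)² = (1·δu/u)² + (2·δs/s)² + (-3·δa/a)²
  u term: (1×0.0687)² = 0.00472
  s term: (2×0.116)² = 0.0534
  a term: (-3×0.0788)² = 0.0559
Total = 0.114. Share from s = 0.0534/0.114 = 0.468.

46.8%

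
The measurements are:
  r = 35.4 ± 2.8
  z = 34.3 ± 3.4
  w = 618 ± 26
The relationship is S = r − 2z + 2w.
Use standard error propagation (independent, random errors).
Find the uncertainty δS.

S is a linear combination, so absolute uncertainties add in quadrature:
  (δr)² = 7.84;  (2·δz)² = 46.2;  (2·δw)² = 2700
δS = √(2760) = 52.5

52.5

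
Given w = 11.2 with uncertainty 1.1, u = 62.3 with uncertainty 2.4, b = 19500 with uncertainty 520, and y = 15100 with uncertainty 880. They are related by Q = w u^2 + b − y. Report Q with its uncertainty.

Let p = w·u^2 = 43500. δp/p = √((1·δw/w)² + (2·δu/u)²) = √(0.00965 + 0.00594) = 0.125, so δp = 5430.
Q = p + b − y: δQ = √(δp² + δb² + δy²) = √(2.94e+07 + 2.7e+05 + 7.74e+05) = 5520
Q = 47900.

47900 ± 5520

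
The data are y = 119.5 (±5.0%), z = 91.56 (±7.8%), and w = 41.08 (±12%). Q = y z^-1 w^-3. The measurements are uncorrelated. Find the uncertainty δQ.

7e-06

Relative error in a monomial: (δQ/Q)² = Σ (nᵢ · δxᵢ/xᵢ)².
  (1·δy/y)² = (1×0.0500)² = 0.00250;  (-1·δz/z)² = (-1×0.0780)² = 0.00608;  (-3·δw/w)² = (-3×0.120)² = 0.130
δQ/Q = √(0.138) = 0.372
Q = 1.883e-05, so δQ = 0.372 × 1.883e-05 = 7e-06.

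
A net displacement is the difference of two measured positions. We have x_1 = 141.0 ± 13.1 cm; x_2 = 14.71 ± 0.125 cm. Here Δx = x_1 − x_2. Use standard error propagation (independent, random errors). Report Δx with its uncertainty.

126.3 ± 13.1 cm

For a sum/difference, combine absolute errors in quadrature:
  (δx_1)² = 172;  (δx_2)² = 0.0156
δΔx = √(172) = 13.1 cm
Δx = 126.3 cm.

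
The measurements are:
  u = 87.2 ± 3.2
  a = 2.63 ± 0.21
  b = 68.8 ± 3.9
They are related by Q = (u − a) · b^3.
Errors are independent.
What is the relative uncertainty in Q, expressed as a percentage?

Let w = u − a = 84.6. δw = √(δu² + δa²) = √(10.2 + 0.0441) = 3.21, so δw/w = 0.0379.
Q is then a monomial in w, b:
δQ/Q = √((δw/w)² + (3·δb/b)²) = √(0.00144 + 0.0289) = 0.174

17.4%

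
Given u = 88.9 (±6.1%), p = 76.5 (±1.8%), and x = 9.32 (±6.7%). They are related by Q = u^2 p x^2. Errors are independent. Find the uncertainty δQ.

Since Q is a product/quotient, work with relative uncertainties:
  (2·δu/u)² = (2×0.0610)² = 0.0149;  (1·δp/p)² = (1×0.0180)² = 0.000324;  (2·δx/x)² = (2×0.0670)² = 0.0180
δQ/Q = √(0.0332) = 0.182
Q = 5.25e+07, so δQ = 0.182 × 5.25e+07 = 9.56e+06.

9.56e+06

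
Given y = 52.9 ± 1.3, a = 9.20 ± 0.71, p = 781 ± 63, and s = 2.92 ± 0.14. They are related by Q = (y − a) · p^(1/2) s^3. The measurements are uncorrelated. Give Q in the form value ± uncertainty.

30400 ± 4660

Let u = y − a = 43.7. δu = √(δy² + δa²) = √(1.69 + 0.504) = 1.48, so δu/u = 0.0339.
Q is then a monomial in u, p, s:
δQ/Q = √((δu/u)² + (½·δp/p)² + (3·δs/s)²) = √(0.00115 + 0.00163 + 0.0207) = 0.153
Q = 30400, so δQ = 0.153 × 30400 = 4660.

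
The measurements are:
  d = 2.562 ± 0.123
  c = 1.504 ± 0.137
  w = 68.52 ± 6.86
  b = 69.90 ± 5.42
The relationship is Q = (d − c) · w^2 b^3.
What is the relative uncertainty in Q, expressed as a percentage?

35.3%

Let u = d − c = 1.058. δu = √(δd² + δc²) = √(0.0151 + 0.0188) = 0.184, so δu/u = 0.174.
Q is then a monomial in u, w, b:
δQ/Q = √((δu/u)² + (2·δw/w)² + (3·δb/b)²) = √(0.0303 + 0.0401 + 0.0541) = 0.353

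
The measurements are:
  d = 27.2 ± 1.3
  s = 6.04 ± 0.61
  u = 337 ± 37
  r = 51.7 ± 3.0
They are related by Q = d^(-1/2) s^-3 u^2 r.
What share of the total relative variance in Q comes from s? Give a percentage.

63.8%

(δQ/Q)² = (−½·δd/d)² + (-3·δs/s)² + (2·δu/u)² + (1·δr/r)²
  d term: (-0.5×0.0478)² = 0.000571
  s term: (-3×0.101)² = 0.0918
  u term: (2×0.110)² = 0.0482
  r term: (1×0.0580)² = 0.00337
Total = 0.144. Share from s = 0.0918/0.144 = 0.638.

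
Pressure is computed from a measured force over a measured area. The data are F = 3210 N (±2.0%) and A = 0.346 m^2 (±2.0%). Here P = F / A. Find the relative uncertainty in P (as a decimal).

0.0283

For a monomial P ∝ F, A^-1, fractional errors add in quadrature:
  (1·δF/F)² = (1×0.0200)² = 0.000400;  (-1·δA/A)² = (-1×0.0200)² = 0.000400
δP/P = √(0.000800) = 0.0283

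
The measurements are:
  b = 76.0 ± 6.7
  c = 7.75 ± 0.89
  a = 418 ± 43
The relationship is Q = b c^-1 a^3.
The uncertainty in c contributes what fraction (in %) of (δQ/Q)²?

(δQ/Q)² = (1·δb/b)² + (-1·δc/c)² + (3·δa/a)²
  b term: (1×0.0882)² = 0.00777
  c term: (-1×0.115)² = 0.0132
  a term: (3×0.103)² = 0.0952
Total = 0.116. Share from c = 0.0132/0.116 = 0.113.

11.3%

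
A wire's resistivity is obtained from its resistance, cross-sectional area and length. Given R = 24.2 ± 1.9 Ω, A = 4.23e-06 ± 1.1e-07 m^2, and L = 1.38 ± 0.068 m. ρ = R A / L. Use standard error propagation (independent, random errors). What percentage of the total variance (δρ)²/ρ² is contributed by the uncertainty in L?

(δρ/ρ)² = (1·δR/R)² + (1·δA/A)² + (-1·δL/L)²
  R term: (1×0.0785)² = 0.00616
  A term: (1×0.0260)² = 0.000676
  L term: (-1×0.0493)² = 0.00243
Total = 0.00927. Share from L = 0.00243/0.00927 = 0.262.

26.2%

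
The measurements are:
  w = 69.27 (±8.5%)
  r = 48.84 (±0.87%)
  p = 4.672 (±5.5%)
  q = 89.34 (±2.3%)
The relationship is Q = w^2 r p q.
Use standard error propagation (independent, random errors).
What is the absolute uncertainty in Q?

1.76e+07

Q is a product of powers, so relative uncertainties combine in quadrature:
  (2·δw/w)² = (2×0.0850)² = 0.0289;  (1·δr/r)² = (1×0.00870)² = 7.57e-05;  (1·δp/p)² = (1×0.0550)² = 0.00302;  (1·δq/q)² = (1×0.0230)² = 0.000529
δQ/Q = √(0.0325) = 0.180
Q = 9.782e+07, so δQ = 0.180 × 9.782e+07 = 1.76e+07.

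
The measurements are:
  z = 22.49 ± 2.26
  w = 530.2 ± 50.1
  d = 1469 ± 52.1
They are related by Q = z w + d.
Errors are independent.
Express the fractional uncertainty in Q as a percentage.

Let p = z·w = 11920. δp/p = √((1·δz/z)² + (1·δw/w)²) = √(0.0101 + 0.00893) = 0.138, so δp = 1640.
Q = p + d: δQ = √(δp² + δd²) = √(2.71e+06 + 2710) = 1650
Q = 13390, so δQ/Q = 1650/13390 = 0.123.

12.3%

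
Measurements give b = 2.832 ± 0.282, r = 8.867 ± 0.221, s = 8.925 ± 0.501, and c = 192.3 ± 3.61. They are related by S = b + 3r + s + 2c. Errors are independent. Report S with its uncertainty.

423.0 ± 7.27

Absolute uncertainties add in quadrature for a linear combination:
  (δb)² = 0.0795;  (3·δr)² = 0.440;  (δs)² = 0.251;  (2·δc)² = 52.1
δS = √(52.9) = 7.27
S = 423.0.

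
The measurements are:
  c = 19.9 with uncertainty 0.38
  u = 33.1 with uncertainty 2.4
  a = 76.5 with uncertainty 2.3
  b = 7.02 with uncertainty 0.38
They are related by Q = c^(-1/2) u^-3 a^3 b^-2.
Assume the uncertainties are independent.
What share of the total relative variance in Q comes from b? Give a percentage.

(δQ/Q)² = (−½·δc/c)² + (-3·δu/u)² + (3·δa/a)² + (-2·δb/b)²
  c term: (-0.5×0.0191)² = 9.12e-05
  u term: (-3×0.0725)² = 0.0473
  a term: (3×0.0301)² = 0.00814
  b term: (-2×0.0541)² = 0.0117
Total = 0.0673. Share from b = 0.0117/0.0673 = 0.174.

17.4%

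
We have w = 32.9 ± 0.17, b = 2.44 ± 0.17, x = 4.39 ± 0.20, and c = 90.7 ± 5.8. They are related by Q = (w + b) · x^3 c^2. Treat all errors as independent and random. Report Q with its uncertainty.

Let u = w + b = 35.3. δu = √(δw² + δb²) = √(0.0289 + 0.0289) = 0.240, so δu/u = 0.00680.
Q is then a monomial in u, x, c:
δQ/Q = √((δu/u)² + (3·δx/x)² + (2·δc/c)²) = √(4.63e-05 + 0.0187 + 0.0164) = 0.187
Q = 2.46e+07, so δQ = 0.187 × 2.46e+07 = 4.61e+06.

(2.46 ± 0.461) × 10^7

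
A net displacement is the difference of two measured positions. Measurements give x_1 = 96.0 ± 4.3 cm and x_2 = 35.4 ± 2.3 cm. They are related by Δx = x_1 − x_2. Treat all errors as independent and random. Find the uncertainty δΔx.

Each term contributes (cᵢ δxᵢ)² to (δΔx)²:
  (δx_1)² = 18.5;  (δx_2)² = 5.29
δΔx = √(23.8) = 4.88 cm

4.88 cm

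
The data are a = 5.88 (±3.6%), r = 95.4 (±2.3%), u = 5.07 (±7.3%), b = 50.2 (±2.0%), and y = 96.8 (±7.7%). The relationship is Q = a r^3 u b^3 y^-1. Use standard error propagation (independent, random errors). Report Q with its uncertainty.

(3.38 ± 0.489) × 10^10

For a monomial Q ∝ a, r^3, u, b^3, y^-1, fractional errors add in quadrature:
  (1·δa/a)² = (1×0.0360)² = 0.00130;  (3·δr/r)² = (3×0.0230)² = 0.00476;  (1·δu/u)² = (1×0.0730)² = 0.00533;  (3·δb/b)² = (3×0.0200)² = 0.00360;  (-1·δy/y)² = (-1×0.0770)² = 0.00593
δQ/Q = √(0.0209) = 0.145
Q = 3.38e+10, so δQ = 0.145 × 3.38e+10 = 4.89e+09.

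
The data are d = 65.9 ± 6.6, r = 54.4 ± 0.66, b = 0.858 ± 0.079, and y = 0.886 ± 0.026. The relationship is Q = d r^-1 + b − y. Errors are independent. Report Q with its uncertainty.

Let p = d·r^-1 = 1.21. δp/p = √((1·δd/d)² + (-1·δr/r)²) = √(0.0100 + 0.000147) = 0.101, so δp = 0.122.
Q = p + b − y: δQ = √(δp² + δb² + δy²) = √(0.0149 + 0.00624 + 0.000676) = 0.148
Q = 1.18.

1.18 ± 0.148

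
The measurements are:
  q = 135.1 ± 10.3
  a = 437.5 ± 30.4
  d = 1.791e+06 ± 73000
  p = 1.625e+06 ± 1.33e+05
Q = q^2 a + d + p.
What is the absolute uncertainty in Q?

1.35e+06

Let w = q^2·a = 7.985e+06. δw/w = √((2·δq/q)² + (1·δa/a)²) = √(0.0233 + 0.00483) = 0.168, so δw = 1.34e+06.
Q = w + d + p: δQ = √(δw² + δd² + δp²) = √(1.79e+12 + 5.33e+09 + 1.77e+10) = 1.35e+06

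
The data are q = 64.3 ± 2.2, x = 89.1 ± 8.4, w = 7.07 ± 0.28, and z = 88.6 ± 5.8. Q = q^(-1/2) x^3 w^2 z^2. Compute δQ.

1.11e+10

Since Q is a product/quotient, work with relative uncertainties:
  (−½·δq/q)² = (-0.5×0.0342)² = 0.000293;  (3·δx/x)² = (3×0.0943)² = 0.0800;  (2·δw/w)² = (2×0.0396)² = 0.00627;  (2·δz/z)² = (2×0.0655)² = 0.0171
δQ/Q = √(0.104) = 0.322
Q = 3.46e+10, so δQ = 0.322 × 3.46e+10 = 1.11e+10.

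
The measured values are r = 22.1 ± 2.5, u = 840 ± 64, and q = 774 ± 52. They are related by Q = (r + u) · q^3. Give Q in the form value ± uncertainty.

Let w = r + u = 862. δw = √(δr² + δu²) = √(6.25 + 4100) = 64.0, so δw/w = 0.0743.
Q is then a monomial in w, q:
δQ/Q = √((δw/w)² + (3·δq/q)²) = √(0.00552 + 0.0406) = 0.215
Q = 4e+11, so δQ = 0.215 × 4e+11 = 8.59e+10.

(4.00 ± 0.859) × 10^11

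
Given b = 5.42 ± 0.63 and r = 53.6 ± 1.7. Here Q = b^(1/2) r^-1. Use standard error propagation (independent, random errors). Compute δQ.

0.00288

Q is a product of powers, so relative uncertainties combine in quadrature:
  (½·δb/b)² = (0.5×0.116)² = 0.00338;  (-1·δr/r)² = (-1×0.0317)² = 0.00101
δQ/Q = √(0.00438) = 0.0662
Q = 0.0434, so δQ = 0.0662 × 0.0434 = 0.00288.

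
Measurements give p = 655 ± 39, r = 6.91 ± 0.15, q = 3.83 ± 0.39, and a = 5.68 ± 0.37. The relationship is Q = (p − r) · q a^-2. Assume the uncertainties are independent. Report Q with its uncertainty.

76.9 ± 13.5

Let u = p − r = 648. δu = √(δp² + δr²) = √(1520 + 0.0225) = 39.0, so δu/u = 0.0602.
Q is then a monomial in u, q, a:
δQ/Q = √((δu/u)² + (1·δq/q)² + (-2·δa/a)²) = √(0.00362 + 0.0104 + 0.0170) = 0.176
Q = 76.9, so δQ = 0.176 × 76.9 = 13.5.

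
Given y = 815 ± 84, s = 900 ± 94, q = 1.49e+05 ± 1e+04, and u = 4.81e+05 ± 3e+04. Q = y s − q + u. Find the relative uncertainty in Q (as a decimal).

0.105

Let p = y·s = 7.34e+05. δp/p = √((1·δy/y)² + (1·δs/s)²) = √(0.0106 + 0.0109) = 0.147, so δp = 1.08e+05.
Q = p − q + u: δQ = √(δp² + δq² + δu²) = √(1.16e+10 + 1e+08 + 9e+08) = 1.12e+05
Q = 1.07e+06, so δQ/Q = 1.12e+05/1.07e+06 = 0.105.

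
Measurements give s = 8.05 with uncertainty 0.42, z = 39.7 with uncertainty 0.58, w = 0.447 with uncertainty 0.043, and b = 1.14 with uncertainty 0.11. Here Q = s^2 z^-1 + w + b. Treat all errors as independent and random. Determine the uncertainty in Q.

Let p = s^2·z^-1 = 1.63. δp/p = √((2·δs/s)² + (-1·δz/z)²) = √(0.0109 + 0.000213) = 0.105, so δp = 0.172.
Q = p + w + b: δQ = √(δp² + δw² + δb²) = √(0.0296 + 0.00185 + 0.0121) = 0.209

0.209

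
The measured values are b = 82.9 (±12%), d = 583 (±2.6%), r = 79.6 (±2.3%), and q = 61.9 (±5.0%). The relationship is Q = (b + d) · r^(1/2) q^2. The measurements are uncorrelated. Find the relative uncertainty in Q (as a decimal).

0.104

Let u = b + d = 666. δu = √(δb² + δd²) = √(99.0 + 230) = 18.1, so δu/u = 0.0272.
Q is then a monomial in u, r, q:
δQ/Q = √((δu/u)² + (½·δr/r)² + (2·δq/q)²) = √(0.000741 + 0.000132 + 0.0100) = 0.104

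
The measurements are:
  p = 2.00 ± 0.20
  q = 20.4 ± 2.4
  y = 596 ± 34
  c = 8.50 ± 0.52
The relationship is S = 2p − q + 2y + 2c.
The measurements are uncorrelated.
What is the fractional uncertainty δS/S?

0.0571

Absolute uncertainties add in quadrature for a linear combination:
  (2·δp)² = 0.160;  (δq)² = 5.76;  (2·δy)² = 4620;  (2·δc)² = 1.08
δS = √(4630) = 68.1
S = 1190, so δS/S = 68.1/1190 = 0.0571.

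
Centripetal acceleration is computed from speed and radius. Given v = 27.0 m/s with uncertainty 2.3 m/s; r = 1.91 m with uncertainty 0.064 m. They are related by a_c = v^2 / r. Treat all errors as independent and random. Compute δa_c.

a_c is a product of powers, so relative uncertainties combine in quadrature:
  (2·δv/v)² = (2×0.0852)² = 0.0290;  (-1·δr/r)² = (-1×0.0335)² = 0.00112
δa_c/a_c = √(0.0301) = 0.174
a_c = 382 m/s^2, so δa_c = 0.174 × 382 = 66.3 m/s^2.

66.3 m/s^2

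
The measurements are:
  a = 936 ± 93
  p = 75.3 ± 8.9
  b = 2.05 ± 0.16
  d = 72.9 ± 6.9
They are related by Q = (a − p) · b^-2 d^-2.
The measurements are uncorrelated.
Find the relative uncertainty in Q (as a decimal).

Let u = a − p = 861. δu = √(δa² + δp²) = √(8650 + 79.2) = 93.4, so δu/u = 0.109.
Q is then a monomial in u, b, d:
δQ/Q = √((δu/u)² + (-2·δb/b)² + (-2·δd/d)²) = √(0.0118 + 0.0244 + 0.0358) = 0.268

0.268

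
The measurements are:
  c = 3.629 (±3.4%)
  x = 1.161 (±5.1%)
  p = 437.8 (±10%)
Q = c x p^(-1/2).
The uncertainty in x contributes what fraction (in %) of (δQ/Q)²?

41.6%

(δQ/Q)² = (1·δc/c)² + (1·δx/x)² + (−½·δp/p)²
  c term: (1×0.0340)² = 0.00116
  x term: (1×0.0510)² = 0.00260
  p term: (-0.5×0.100)² = 0.00250
Total = 0.00626. Share from x = 0.00260/0.00626 = 0.416.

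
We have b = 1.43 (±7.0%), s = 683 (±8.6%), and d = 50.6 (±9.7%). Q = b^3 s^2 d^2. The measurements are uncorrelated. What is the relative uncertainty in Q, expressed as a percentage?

Q is a product of powers, so relative uncertainties combine in quadrature:
  (3·δb/b)² = (3×0.0700)² = 0.0441;  (2·δs/s)² = (2×0.0860)² = 0.0296;  (2·δd/d)² = (2×0.0970)² = 0.0376
δQ/Q = √(0.111) = 0.334

33.4%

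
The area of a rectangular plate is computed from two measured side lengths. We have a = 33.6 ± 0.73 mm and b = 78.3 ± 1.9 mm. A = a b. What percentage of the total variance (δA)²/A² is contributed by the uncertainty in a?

44.5%

(δA/A)² = (1·δa/a)² + (1·δb/b)²
  a term: (1×0.0217)² = 0.000472
  b term: (1×0.0243)² = 0.000589
Total = 0.00106. Share from a = 0.000472/0.00106 = 0.445.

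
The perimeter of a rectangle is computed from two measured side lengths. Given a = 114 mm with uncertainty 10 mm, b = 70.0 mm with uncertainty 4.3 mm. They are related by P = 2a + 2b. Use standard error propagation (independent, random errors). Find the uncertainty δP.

Absolute uncertainties add in quadrature for a linear combination:
  (2·δa)² = 400;  (2·δb)² = 74.0
δP = √(474) = 21.8 mm

21.8 mm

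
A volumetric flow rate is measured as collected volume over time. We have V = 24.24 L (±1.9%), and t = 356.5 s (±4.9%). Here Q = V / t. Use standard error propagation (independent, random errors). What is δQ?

0.00357 L/s

Relative error in a monomial: (δQ/Q)² = Σ (nᵢ · δxᵢ/xᵢ)².
  (1·δV/V)² = (1×0.0190)² = 0.000361;  (-1·δt/t)² = (-1×0.0490)² = 0.00240
δQ/Q = √(0.00276) = 0.0526
Q = 0.06799 L/s, so δQ = 0.0526 × 0.06799 = 0.00357 L/s.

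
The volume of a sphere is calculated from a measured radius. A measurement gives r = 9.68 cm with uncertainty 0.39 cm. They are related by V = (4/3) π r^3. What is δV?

Each factor contributes (exponent × relative error)² to (δV/V)²:
  (3·δr/r)² = (3×0.0403)² = 0.0146
δV/V = √(0.0146) = 0.121
V = 3800 cm^3, so δV = 0.121 × 3800 = 459 cm^3.

459 cm^3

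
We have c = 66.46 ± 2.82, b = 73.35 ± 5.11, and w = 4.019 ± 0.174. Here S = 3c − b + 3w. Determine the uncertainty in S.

S is a linear combination, so absolute uncertainties add in quadrature:
  (3·δc)² = 71.6;  (δb)² = 26.1;  (3·δw)² = 0.272
δS = √(98.0) = 9.90

9.90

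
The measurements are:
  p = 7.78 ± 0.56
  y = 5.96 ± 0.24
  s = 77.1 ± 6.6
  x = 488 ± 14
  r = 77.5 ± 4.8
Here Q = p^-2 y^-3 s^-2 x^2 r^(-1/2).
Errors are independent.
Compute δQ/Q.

0.262

Q is a product of powers, so relative uncertainties combine in quadrature:
  (-2·δp/p)² = (-2×0.0720)² = 0.0207;  (-3·δy/y)² = (-3×0.0403)² = 0.0146;  (-2·δs/s)² = (-2×0.0856)² = 0.0293;  (2·δx/x)² = (2×0.0287)² = 0.00329;  (−½·δr/r)² = (-0.5×0.0619)² = 0.000959
δQ/Q = √(0.0689) = 0.262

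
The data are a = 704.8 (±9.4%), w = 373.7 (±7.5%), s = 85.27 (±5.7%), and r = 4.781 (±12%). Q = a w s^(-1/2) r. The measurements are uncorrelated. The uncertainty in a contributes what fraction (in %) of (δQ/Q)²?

29.8%

(δQ/Q)² = (1·δa/a)² + (1·δw/w)² + (−½·δs/s)² + (1·δr/r)²
  a term: (1×0.0940)² = 0.00884
  w term: (1×0.0750)² = 0.00562
  s term: (-0.5×0.0570)² = 0.000812
  r term: (1×0.120)² = 0.0144
Total = 0.0297. Share from a = 0.00884/0.0297 = 0.298.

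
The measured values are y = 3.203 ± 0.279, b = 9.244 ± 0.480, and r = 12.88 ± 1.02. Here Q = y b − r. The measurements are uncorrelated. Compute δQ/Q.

0.190

Let p = y·b = 29.61. δp/p = √((1·δy/y)² + (1·δb/b)²) = √(0.00759 + 0.00270) = 0.101, so δp = 3.00.
Q = p − r: δQ = √(δp² + δr²) = √(9.02 + 1.04) = 3.17
Q = 16.73, so δQ/Q = 3.17/16.73 = 0.190.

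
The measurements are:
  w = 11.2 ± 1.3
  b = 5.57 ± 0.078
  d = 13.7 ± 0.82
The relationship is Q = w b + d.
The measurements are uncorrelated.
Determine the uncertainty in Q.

7.34

Let p = w·b = 62.4. δp/p = √((1·δw/w)² + (1·δb/b)²) = √(0.0135 + 0.000196) = 0.117, so δp = 7.29.
Q = p + d: δQ = √(δp² + δd²) = √(53.2 + 0.672) = 7.34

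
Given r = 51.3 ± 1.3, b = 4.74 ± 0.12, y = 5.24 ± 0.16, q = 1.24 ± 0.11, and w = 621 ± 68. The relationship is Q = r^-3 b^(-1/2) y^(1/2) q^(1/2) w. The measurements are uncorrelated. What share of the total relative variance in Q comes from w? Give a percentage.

(δQ/Q)² = (-3·δr/r)² + (−½·δb/b)² + (½·δy/y)² + (½·δq/q)² + (1·δw/w)²
  r term: (-3×0.0253)² = 0.00578
  b term: (-0.5×0.0253)² = 0.000160
  y term: (0.5×0.0305)² = 0.000233
  q term: (0.5×0.0887)² = 0.00197
  w term: (1×0.110)² = 0.0120
Total = 0.0201. Share from w = 0.0120/0.0201 = 0.596.

59.6%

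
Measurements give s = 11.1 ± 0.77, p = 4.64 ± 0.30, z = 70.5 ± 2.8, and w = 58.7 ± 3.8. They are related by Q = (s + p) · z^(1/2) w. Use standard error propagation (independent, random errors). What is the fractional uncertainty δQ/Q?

Let u = s + p = 15.7. δu = √(δs² + δp²) = √(0.593 + 0.0900) = 0.826, so δu/u = 0.0525.
Q is then a monomial in u, z, w:
δQ/Q = √((δu/u)² + (½·δz/z)² + (1·δw/w)²) = √(0.00276 + 0.000394 + 0.00419) = 0.0857

0.0857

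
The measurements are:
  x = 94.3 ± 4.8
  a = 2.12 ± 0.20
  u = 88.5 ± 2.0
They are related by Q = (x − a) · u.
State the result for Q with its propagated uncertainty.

Let w = x − a = 92.2. δw = √(δx² + δa²) = √(23.0 + 0.0400) = 4.80, so δw/w = 0.0521.
Q is then a monomial in w, u:
δQ/Q = √((δw/w)² + (1·δu/u)²) = √(0.00272 + 0.000511) = 0.0568
Q = 8160, so δQ = 0.0568 × 8160 = 463.

8160 ± 463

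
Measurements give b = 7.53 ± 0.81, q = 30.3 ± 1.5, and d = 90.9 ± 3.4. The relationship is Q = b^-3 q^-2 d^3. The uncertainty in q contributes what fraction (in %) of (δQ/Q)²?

7.75%

(δQ/Q)² = (-3·δb/b)² + (-2·δq/q)² + (3·δd/d)²
  b term: (-3×0.108)² = 0.104
  q term: (-2×0.0495)² = 0.00980
  d term: (3×0.0374)² = 0.0126
Total = 0.127. Share from q = 0.00980/0.127 = 0.0775.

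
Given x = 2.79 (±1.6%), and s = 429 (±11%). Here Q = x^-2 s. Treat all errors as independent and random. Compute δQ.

6.31

For a monomial Q ∝ x^-2, s, fractional errors add in quadrature:
  (-2·δx/x)² = (-2×0.0160)² = 0.00102;  (1·δs/s)² = (1×0.110)² = 0.0121
δQ/Q = √(0.0131) = 0.115
Q = 55.1, so δQ = 0.115 × 55.1 = 6.31.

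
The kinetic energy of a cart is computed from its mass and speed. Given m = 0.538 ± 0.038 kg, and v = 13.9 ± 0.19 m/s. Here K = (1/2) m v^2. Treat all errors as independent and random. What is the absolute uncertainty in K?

3.94 J

Since K is a product/quotient, work with relative uncertainties:
  (1·δm/m)² = (1×0.0706)² = 0.00499;  (2·δv/v)² = (2×0.0137)² = 0.000747
δK/K = √(0.00574) = 0.0757
K = 52.0 J, so δK = 0.0757 × 52.0 = 3.94 J.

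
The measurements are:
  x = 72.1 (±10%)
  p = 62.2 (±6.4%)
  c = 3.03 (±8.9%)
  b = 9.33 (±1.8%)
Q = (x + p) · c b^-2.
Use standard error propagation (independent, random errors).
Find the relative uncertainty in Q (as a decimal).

0.114

Let u = x + p = 134. δu = √(δx² + δp²) = √(52.0 + 15.8) = 8.24, so δu/u = 0.0613.
Q is then a monomial in u, c, b:
δQ/Q = √((δu/u)² + (1·δc/c)² + (-2·δb/b)²) = √(0.00376 + 0.00792 + 0.00130) = 0.114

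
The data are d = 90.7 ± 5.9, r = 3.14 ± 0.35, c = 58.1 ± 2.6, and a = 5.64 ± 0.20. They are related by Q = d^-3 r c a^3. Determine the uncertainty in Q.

0.0111

Relative error in a monomial: (δQ/Q)² = Σ (nᵢ · δxᵢ/xᵢ)².
  (-3·δd/d)² = (-3×0.0650)² = 0.0381;  (1·δr/r)² = (1×0.111)² = 0.0124;  (1·δc/c)² = (1×0.0448)² = 0.00200;  (3·δa/a)² = (3×0.0355)² = 0.0113
δQ/Q = √(0.0638) = 0.253
Q = 0.0439, so δQ = 0.253 × 0.0439 = 0.0111.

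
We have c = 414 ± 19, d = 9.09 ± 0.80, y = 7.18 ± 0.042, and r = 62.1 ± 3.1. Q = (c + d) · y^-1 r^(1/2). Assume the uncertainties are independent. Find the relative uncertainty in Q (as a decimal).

0.0517

Let u = c + d = 423. δu = √(δc² + δd²) = √(361 + 0.640) = 19.0, so δu/u = 0.0449.
Q is then a monomial in u, y, r:
δQ/Q = √((δu/u)² + (-1·δy/y)² + (½·δr/r)²) = √(0.00202 + 3.42e-05 + 0.000623) = 0.0517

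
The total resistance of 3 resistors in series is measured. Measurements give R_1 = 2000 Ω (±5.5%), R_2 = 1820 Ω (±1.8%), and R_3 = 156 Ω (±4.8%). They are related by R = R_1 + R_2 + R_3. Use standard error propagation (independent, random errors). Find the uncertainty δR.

Absolute uncertainties add in quadrature for a linear combination:
  (δR_1)² = 12100;  (δR_2)² = 1070;  (δR_3)² = 56.1
δR = √(13200) = 115 Ω

115 Ω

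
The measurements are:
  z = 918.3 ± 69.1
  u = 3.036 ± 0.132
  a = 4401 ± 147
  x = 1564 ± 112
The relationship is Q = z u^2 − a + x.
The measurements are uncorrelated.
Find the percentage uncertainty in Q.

17.6%

Let p = z·u^2 = 8464. δp/p = √((1·δz/z)² + (2·δu/u)²) = √(0.00566 + 0.00756) = 0.115, so δp = 973.
Q = p − a + x: δQ = √(δp² + δa² + δx²) = √(9.47e+05 + 21600 + 12500) = 991
Q = 5627, so δQ/Q = 991/5627 = 0.176.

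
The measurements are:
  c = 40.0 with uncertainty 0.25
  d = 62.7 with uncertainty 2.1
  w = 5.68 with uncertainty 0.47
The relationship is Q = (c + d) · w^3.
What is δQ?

Let u = c + d = 103. δu = √(δc² + δd²) = √(0.0625 + 4.41) = 2.11, so δu/u = 0.0206.
Q is then a monomial in u, w:
δQ/Q = √((δu/u)² + (3·δw/w)²) = √(0.000424 + 0.0616) = 0.249
Q = 18800, so δQ = 0.249 × 18800 = 4690.

4690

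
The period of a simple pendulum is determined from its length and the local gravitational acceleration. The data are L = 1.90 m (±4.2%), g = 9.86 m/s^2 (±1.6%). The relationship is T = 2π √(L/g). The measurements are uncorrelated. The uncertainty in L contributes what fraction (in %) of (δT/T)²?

87.3%

(δT/T)² = (½·δL/L)² + (−½·δg/g)²
  L term: (0.5×0.0420)² = 0.000441
  g term: (-0.5×0.0160)² = 6.4e-05
Total = 0.000505. Share from L = 0.000441/0.000505 = 0.873.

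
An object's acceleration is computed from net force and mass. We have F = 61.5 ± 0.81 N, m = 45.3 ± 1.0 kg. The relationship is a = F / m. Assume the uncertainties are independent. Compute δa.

a is a product of powers, so relative uncertainties combine in quadrature:
  (1·δF/F)² = (1×0.0132)² = 0.000173;  (-1·δm/m)² = (-1×0.0221)² = 0.000487
δa/a = √(0.000661) = 0.0257
a = 1.36 m/s^2, so δa = 0.0257 × 1.36 = 0.0349 m/s^2.

0.0349 m/s^2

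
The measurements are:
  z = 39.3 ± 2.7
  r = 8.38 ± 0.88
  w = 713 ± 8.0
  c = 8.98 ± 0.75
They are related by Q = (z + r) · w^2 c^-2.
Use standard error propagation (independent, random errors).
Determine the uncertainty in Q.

53700

Let u = z + r = 47.7. δu = √(δz² + δr²) = √(7.29 + 0.774) = 2.84, so δu/u = 0.0596.
Q is then a monomial in u, w, c:
δQ/Q = √((δu/u)² + (2·δw/w)² + (-2·δc/c)²) = √(0.00355 + 0.000504 + 0.0279) = 0.179
Q = 3.01e+05, so δQ = 0.179 × 3.01e+05 = 53700.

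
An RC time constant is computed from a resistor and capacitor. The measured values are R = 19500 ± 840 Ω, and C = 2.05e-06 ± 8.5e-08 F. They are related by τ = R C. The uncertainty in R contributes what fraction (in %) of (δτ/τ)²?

51.9%

(δτ/τ)² = (1·δR/R)² + (1·δC/C)²
  R term: (1×0.0431)² = 0.00186
  C term: (1×0.0415)² = 0.00172
Total = 0.00357. Share from R = 0.00186/0.00357 = 0.519.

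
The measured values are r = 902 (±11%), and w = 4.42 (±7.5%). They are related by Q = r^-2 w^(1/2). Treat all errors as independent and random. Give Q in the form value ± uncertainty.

Q is a product of powers, so relative uncertainties combine in quadrature:
  (-2·δr/r)² = (-2×0.110)² = 0.0484;  (½·δw/w)² = (0.5×0.0750)² = 0.00141
δQ/Q = √(0.0498) = 0.223
Q = 2.58e-06, so δQ = 0.223 × 2.58e-06 = 5.77e-07.

(2.58 ± 0.577) × 10^-6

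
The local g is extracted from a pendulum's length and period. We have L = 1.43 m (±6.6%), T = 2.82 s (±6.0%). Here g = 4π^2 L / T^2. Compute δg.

0.972 m/s^2

Since g is a product/quotient, work with relative uncertainties:
  (1·δL/L)² = (1×0.0660)² = 0.00436;  (-2·δT/T)² = (-2×0.0600)² = 0.0144
δg/g = √(0.0188) = 0.137
g = 7.10 m/s^2, so δg = 0.137 × 7.10 = 0.972 m/s^2.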